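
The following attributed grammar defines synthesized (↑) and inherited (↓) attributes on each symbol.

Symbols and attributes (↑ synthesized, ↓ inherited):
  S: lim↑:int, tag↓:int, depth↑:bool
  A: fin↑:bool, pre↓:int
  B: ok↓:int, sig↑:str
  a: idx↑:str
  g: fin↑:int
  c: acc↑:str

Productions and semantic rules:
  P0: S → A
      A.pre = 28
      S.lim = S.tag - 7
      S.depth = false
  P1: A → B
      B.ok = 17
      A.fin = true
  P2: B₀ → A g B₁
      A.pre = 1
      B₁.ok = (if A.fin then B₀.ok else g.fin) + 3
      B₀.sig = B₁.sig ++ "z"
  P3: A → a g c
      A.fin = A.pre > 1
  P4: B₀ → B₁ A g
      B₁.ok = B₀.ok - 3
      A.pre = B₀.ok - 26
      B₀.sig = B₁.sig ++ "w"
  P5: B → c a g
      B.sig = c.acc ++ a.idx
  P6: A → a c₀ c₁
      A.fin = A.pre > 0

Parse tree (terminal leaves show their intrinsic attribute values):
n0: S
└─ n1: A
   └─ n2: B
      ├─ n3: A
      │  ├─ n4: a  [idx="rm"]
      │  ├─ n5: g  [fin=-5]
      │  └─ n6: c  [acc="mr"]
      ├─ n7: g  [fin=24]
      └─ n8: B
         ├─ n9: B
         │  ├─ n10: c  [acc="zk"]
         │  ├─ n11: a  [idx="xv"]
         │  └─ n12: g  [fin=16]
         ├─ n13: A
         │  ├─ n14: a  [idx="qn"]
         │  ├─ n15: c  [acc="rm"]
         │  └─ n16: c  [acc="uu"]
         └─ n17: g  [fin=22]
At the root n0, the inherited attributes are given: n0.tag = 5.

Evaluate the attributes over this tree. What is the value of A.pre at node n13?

1. n0.tag = 5  [given at root]
2. n1.pre = 28  [28]
3. n2.ok = 17  [17]
4. n3.pre = 1  [1]
5. n4.idx = "rm"  [terminal]
6. n5.fin = -5  [terminal]
7. n6.acc = "mr"  [terminal]
8. n3.fin = false  [A.pre > 1]
9. n7.fin = 24  [terminal]
10. n8.ok = 27  [(if A.fin then B₀.ok else g.fin) + 3]
11. n9.ok = 24  [B₀.ok - 3]
12. n10.acc = "zk"  [terminal]
13. n11.idx = "xv"  [terminal]
14. n12.fin = 16  [terminal]
15. n9.sig = "zkxv"  [c.acc ++ a.idx]
16. n13.pre = 1  [B₀.ok - 26]
17. n14.idx = "qn"  [terminal]
18. n15.acc = "rm"  [terminal]
19. n16.acc = "uu"  [terminal]
20. n13.fin = true  [A.pre > 0]
21. n17.fin = 22  [terminal]
22. n8.sig = "zkxvw"  [B₁.sig ++ "w"]
23. n2.sig = "zkxvwz"  [B₁.sig ++ "z"]
24. n1.fin = true  [true]
25. n0.lim = -2  [S.tag - 7]
26. n0.depth = false  [false]

1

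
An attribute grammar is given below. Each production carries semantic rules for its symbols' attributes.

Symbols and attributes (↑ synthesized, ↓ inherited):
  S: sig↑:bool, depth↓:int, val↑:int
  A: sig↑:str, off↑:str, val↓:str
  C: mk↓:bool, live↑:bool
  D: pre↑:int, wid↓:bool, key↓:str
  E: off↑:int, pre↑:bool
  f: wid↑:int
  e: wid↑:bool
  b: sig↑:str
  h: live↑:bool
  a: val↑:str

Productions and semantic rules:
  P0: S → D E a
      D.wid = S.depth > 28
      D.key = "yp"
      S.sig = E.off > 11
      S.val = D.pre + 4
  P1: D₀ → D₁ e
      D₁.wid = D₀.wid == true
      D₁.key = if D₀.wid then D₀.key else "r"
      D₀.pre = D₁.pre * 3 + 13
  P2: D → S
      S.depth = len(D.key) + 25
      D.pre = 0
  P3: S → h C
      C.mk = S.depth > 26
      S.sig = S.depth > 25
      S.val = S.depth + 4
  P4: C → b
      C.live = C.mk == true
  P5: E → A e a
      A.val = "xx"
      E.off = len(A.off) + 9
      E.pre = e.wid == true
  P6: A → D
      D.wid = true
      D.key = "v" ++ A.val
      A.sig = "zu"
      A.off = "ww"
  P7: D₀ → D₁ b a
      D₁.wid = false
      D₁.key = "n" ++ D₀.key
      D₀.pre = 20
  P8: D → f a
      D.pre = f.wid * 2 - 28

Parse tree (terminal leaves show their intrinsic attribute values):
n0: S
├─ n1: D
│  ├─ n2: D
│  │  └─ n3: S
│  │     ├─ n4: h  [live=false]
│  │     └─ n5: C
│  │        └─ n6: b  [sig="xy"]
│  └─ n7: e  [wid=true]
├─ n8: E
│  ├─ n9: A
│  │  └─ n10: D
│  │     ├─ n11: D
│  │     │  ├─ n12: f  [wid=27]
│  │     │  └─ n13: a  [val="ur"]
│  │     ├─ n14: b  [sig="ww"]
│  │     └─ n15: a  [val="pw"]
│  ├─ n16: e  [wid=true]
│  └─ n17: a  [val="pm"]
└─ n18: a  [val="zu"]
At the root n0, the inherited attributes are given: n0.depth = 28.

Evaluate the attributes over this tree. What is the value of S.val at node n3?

30

1. n0.depth = 28  [given at root]
2. n1.wid = false  [S.depth > 28]
3. n1.key = "yp"  ["yp"]
4. n2.wid = false  [D₀.wid == true]
5. n2.key = "r"  [if D₀.wid then D₀.key else "r"]
6. n3.depth = 26  [len(D.key) + 25]
7. n4.live = false  [terminal]
8. n5.mk = false  [S.depth > 26]
9. n6.sig = "xy"  [terminal]
10. n5.live = false  [C.mk == true]
11. n3.sig = true  [S.depth > 25]
12. n3.val = 30  [S.depth + 4]
13. n2.pre = 0  [0]
14. n7.wid = true  [terminal]
15. n1.pre = 13  [D₁.pre * 3 + 13]
16. n9.val = "xx"  ["xx"]
17. n10.wid = true  [true]
18. n10.key = "vxx"  ["v" ++ A.val]
19. n11.wid = false  [false]
20. n11.key = "nvxx"  ["n" ++ D₀.key]
21. n12.wid = 27  [terminal]
22. n13.val = "ur"  [terminal]
23. n11.pre = 26  [f.wid * 2 - 28]
24. n14.sig = "ww"  [terminal]
25. n15.val = "pw"  [terminal]
26. n10.pre = 20  [20]
27. n9.sig = "zu"  ["zu"]
28. n9.off = "ww"  ["ww"]
29. n16.wid = true  [terminal]
30. n17.val = "pm"  [terminal]
31. n8.off = 11  [len(A.off) + 9]
32. n8.pre = true  [e.wid == true]
33. n18.val = "zu"  [terminal]
34. n0.sig = false  [E.off > 11]
35. n0.val = 17  [D.pre + 4]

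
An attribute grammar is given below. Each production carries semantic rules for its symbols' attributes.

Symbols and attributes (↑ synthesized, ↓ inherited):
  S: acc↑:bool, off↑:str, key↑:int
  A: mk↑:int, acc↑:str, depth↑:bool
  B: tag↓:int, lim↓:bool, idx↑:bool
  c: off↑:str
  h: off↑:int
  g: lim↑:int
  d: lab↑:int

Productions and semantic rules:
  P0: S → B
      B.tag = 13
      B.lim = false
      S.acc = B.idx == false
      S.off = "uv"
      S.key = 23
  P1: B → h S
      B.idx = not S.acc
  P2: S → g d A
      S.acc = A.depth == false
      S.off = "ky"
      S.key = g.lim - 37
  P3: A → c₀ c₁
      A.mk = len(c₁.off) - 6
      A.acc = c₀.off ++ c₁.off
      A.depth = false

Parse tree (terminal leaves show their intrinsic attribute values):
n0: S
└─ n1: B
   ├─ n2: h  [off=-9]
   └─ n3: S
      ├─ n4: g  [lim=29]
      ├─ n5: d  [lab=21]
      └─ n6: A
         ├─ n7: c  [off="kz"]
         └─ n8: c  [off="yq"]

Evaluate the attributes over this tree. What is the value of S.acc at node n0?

1. n1.tag = 13  [13]
2. n1.lim = false  [false]
3. n2.off = -9  [terminal]
4. n4.lim = 29  [terminal]
5. n5.lab = 21  [terminal]
6. n7.off = "kz"  [terminal]
7. n8.off = "yq"  [terminal]
8. n6.mk = -4  [len(c₁.off) - 6]
9. n6.acc = "kzyq"  [c₀.off ++ c₁.off]
10. n6.depth = false  [false]
11. n3.acc = true  [A.depth == false]
12. n3.off = "ky"  ["ky"]
13. n3.key = -8  [g.lim - 37]
14. n1.idx = false  [not S.acc]
15. n0.acc = true  [B.idx == false]
16. n0.off = "uv"  ["uv"]
17. n0.key = 23  [23]

true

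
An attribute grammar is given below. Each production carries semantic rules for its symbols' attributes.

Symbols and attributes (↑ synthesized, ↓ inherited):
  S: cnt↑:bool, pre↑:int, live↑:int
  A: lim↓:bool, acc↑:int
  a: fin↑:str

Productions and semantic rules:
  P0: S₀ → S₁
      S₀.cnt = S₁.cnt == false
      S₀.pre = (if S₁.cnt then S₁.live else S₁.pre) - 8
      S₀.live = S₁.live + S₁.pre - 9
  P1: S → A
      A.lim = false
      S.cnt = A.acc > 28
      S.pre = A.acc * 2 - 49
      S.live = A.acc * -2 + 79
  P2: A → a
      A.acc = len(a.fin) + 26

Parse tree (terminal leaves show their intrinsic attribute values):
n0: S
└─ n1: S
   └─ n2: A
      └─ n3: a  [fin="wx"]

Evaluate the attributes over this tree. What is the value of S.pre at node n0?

-1

1. n2.lim = false  [false]
2. n3.fin = "wx"  [terminal]
3. n2.acc = 28  [len(a.fin) + 26]
4. n1.cnt = false  [A.acc > 28]
5. n1.pre = 7  [A.acc * 2 - 49]
6. n1.live = 23  [A.acc * -2 + 79]
7. n0.cnt = true  [S₁.cnt == false]
8. n0.pre = -1  [(if S₁.cnt then S₁.live else S₁.pre) - 8]
9. n0.live = 21  [S₁.live + S₁.pre - 9]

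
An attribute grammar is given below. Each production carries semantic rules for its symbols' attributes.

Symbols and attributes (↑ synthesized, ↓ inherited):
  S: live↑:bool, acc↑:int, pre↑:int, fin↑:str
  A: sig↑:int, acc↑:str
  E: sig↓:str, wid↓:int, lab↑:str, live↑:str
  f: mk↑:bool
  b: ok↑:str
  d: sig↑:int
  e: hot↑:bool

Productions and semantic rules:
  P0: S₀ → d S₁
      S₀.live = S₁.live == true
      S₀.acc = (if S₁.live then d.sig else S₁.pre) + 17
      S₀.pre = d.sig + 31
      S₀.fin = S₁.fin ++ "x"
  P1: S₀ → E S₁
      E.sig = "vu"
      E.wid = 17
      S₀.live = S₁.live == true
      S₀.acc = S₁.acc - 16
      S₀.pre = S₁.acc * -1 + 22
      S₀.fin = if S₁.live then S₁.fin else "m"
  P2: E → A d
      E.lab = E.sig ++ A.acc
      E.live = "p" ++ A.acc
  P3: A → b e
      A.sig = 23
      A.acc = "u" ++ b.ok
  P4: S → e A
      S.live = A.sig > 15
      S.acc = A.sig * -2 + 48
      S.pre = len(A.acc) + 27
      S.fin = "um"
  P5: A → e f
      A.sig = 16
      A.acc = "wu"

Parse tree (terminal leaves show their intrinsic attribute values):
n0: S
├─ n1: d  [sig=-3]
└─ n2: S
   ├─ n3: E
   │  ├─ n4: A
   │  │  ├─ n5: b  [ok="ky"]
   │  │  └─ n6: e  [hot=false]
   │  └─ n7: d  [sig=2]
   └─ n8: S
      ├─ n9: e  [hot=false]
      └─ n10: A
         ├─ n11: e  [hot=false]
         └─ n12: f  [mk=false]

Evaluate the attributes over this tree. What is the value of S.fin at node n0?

1. n1.sig = -3  [terminal]
2. n3.sig = "vu"  ["vu"]
3. n3.wid = 17  [17]
4. n5.ok = "ky"  [terminal]
5. n6.hot = false  [terminal]
6. n4.sig = 23  [23]
7. n4.acc = "uky"  ["u" ++ b.ok]
8. n7.sig = 2  [terminal]
9. n3.lab = "vuuky"  [E.sig ++ A.acc]
10. n3.live = "puky"  ["p" ++ A.acc]
11. n9.hot = false  [terminal]
12. n11.hot = false  [terminal]
13. n12.mk = false  [terminal]
14. n10.sig = 16  [16]
15. n10.acc = "wu"  ["wu"]
16. n8.live = true  [A.sig > 15]
17. n8.acc = 16  [A.sig * -2 + 48]
18. n8.pre = 29  [len(A.acc) + 27]
19. n8.fin = "um"  ["um"]
20. n2.live = true  [S₁.live == true]
21. n2.acc = 0  [S₁.acc - 16]
22. n2.pre = 6  [S₁.acc * -1 + 22]
23. n2.fin = "um"  [if S₁.live then S₁.fin else "m"]
24. n0.live = true  [S₁.live == true]
25. n0.acc = 14  [(if S₁.live then d.sig else S₁.pre) + 17]
26. n0.pre = 28  [d.sig + 31]
27. n0.fin = "umx"  [S₁.fin ++ "x"]

"umx"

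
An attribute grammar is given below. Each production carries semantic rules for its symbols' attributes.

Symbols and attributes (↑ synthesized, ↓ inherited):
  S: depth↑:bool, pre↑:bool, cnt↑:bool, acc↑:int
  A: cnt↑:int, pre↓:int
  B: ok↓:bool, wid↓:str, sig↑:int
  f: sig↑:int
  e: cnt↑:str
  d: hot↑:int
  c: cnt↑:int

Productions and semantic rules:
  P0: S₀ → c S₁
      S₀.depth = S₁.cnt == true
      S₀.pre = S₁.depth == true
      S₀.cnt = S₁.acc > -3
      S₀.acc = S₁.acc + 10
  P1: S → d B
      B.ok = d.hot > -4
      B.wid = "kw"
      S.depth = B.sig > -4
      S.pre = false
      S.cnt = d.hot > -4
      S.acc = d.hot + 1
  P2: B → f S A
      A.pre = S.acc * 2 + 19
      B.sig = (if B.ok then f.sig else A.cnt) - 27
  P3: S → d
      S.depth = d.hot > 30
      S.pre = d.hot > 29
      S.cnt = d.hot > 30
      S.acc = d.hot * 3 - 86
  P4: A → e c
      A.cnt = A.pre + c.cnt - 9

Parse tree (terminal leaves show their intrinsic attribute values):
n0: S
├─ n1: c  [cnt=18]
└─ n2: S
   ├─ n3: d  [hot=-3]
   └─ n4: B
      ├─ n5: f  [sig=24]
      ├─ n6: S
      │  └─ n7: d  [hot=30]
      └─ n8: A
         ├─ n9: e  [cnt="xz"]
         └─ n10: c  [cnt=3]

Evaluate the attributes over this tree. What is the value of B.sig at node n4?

1. n1.cnt = 18  [terminal]
2. n3.hot = -3  [terminal]
3. n4.ok = true  [d.hot > -4]
4. n4.wid = "kw"  ["kw"]
5. n5.sig = 24  [terminal]
6. n7.hot = 30  [terminal]
7. n6.depth = false  [d.hot > 30]
8. n6.pre = true  [d.hot > 29]
9. n6.cnt = false  [d.hot > 30]
10. n6.acc = 4  [d.hot * 3 - 86]
11. n8.pre = 27  [S.acc * 2 + 19]
12. n9.cnt = "xz"  [terminal]
13. n10.cnt = 3  [terminal]
14. n8.cnt = 21  [A.pre + c.cnt - 9]
15. n4.sig = -3  [(if B.ok then f.sig else A.cnt) - 27]
16. n2.depth = true  [B.sig > -4]
17. n2.pre = false  [false]
18. n2.cnt = true  [d.hot > -4]
19. n2.acc = -2  [d.hot + 1]
20. n0.depth = true  [S₁.cnt == true]
21. n0.pre = true  [S₁.depth == true]
22. n0.cnt = true  [S₁.acc > -3]
23. n0.acc = 8  [S₁.acc + 10]

-3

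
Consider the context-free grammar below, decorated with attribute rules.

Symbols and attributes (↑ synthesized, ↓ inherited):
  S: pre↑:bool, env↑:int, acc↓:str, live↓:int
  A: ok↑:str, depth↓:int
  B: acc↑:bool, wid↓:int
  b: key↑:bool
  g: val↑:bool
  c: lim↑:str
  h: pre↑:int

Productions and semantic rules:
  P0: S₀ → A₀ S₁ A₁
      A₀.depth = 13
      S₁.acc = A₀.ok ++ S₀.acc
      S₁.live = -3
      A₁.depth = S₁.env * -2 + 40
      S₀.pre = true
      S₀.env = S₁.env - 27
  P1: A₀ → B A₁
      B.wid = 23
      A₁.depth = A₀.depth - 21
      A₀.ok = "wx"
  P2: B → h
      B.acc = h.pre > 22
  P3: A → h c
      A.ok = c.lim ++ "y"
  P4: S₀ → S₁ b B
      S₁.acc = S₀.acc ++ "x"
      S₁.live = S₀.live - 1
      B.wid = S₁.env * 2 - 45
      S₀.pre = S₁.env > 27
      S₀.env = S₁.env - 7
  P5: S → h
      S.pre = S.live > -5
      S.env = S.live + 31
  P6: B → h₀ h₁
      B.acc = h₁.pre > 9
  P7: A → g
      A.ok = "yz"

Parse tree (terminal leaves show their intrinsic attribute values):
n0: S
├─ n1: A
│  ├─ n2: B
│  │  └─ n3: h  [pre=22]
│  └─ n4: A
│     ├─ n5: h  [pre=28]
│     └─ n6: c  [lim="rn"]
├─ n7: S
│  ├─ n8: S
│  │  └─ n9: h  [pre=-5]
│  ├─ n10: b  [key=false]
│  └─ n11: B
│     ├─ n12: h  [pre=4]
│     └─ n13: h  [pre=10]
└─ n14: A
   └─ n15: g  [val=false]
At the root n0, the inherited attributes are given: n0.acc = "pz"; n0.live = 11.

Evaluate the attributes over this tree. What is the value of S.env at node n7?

20

1. n0.acc = "pz"  [given at root]
2. n0.live = 11  [given at root]
3. n1.depth = 13  [13]
4. n2.wid = 23  [23]
5. n3.pre = 22  [terminal]
6. n2.acc = false  [h.pre > 22]
7. n4.depth = -8  [A₀.depth - 21]
8. n5.pre = 28  [terminal]
9. n6.lim = "rn"  [terminal]
10. n4.ok = "rny"  [c.lim ++ "y"]
11. n1.ok = "wx"  ["wx"]
12. n7.acc = "wxpz"  [A₀.ok ++ S₀.acc]
13. n7.live = -3  [-3]
14. n8.acc = "wxpzx"  [S₀.acc ++ "x"]
15. n8.live = -4  [S₀.live - 1]
16. n9.pre = -5  [terminal]
17. n8.pre = true  [S.live > -5]
18. n8.env = 27  [S.live + 31]
19. n10.key = false  [terminal]
20. n11.wid = 9  [S₁.env * 2 - 45]
21. n12.pre = 4  [terminal]
22. n13.pre = 10  [terminal]
23. n11.acc = true  [h₁.pre > 9]
24. n7.pre = false  [S₁.env > 27]
25. n7.env = 20  [S₁.env - 7]
26. n14.depth = 0  [S₁.env * -2 + 40]
27. n15.val = false  [terminal]
28. n14.ok = "yz"  ["yz"]
29. n0.pre = true  [true]
30. n0.env = -7  [S₁.env - 27]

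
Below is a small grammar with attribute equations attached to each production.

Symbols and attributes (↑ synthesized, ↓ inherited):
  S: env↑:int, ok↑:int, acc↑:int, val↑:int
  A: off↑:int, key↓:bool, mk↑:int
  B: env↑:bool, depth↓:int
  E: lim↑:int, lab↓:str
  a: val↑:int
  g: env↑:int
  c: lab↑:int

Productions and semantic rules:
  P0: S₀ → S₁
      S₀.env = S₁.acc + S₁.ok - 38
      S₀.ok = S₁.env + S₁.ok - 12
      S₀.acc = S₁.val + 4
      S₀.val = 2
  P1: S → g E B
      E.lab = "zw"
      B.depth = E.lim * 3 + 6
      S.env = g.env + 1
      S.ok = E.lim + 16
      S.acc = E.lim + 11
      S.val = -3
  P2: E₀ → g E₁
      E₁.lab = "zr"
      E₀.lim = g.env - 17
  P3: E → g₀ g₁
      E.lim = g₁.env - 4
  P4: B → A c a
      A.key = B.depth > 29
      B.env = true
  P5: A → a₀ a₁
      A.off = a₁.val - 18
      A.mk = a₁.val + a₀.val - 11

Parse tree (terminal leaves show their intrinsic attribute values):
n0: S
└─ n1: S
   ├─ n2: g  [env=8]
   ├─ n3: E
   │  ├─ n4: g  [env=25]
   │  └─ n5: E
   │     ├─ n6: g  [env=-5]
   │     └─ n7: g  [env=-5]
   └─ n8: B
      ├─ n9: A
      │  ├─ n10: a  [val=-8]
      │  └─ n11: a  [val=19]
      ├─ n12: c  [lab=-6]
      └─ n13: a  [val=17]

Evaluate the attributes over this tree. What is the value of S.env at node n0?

5

1. n2.env = 8  [terminal]
2. n3.lab = "zw"  ["zw"]
3. n4.env = 25  [terminal]
4. n5.lab = "zr"  ["zr"]
5. n6.env = -5  [terminal]
6. n7.env = -5  [terminal]
7. n5.lim = -9  [g₁.env - 4]
8. n3.lim = 8  [g.env - 17]
9. n8.depth = 30  [E.lim * 3 + 6]
10. n9.key = true  [B.depth > 29]
11. n10.val = -8  [terminal]
12. n11.val = 19  [terminal]
13. n9.off = 1  [a₁.val - 18]
14. n9.mk = 0  [a₁.val + a₀.val - 11]
15. n12.lab = -6  [terminal]
16. n13.val = 17  [terminal]
17. n8.env = true  [true]
18. n1.env = 9  [g.env + 1]
19. n1.ok = 24  [E.lim + 16]
20. n1.acc = 19  [E.lim + 11]
21. n1.val = -3  [-3]
22. n0.env = 5  [S₁.acc + S₁.ok - 38]
23. n0.ok = 21  [S₁.env + S₁.ok - 12]
24. n0.acc = 1  [S₁.val + 4]
25. n0.val = 2  [2]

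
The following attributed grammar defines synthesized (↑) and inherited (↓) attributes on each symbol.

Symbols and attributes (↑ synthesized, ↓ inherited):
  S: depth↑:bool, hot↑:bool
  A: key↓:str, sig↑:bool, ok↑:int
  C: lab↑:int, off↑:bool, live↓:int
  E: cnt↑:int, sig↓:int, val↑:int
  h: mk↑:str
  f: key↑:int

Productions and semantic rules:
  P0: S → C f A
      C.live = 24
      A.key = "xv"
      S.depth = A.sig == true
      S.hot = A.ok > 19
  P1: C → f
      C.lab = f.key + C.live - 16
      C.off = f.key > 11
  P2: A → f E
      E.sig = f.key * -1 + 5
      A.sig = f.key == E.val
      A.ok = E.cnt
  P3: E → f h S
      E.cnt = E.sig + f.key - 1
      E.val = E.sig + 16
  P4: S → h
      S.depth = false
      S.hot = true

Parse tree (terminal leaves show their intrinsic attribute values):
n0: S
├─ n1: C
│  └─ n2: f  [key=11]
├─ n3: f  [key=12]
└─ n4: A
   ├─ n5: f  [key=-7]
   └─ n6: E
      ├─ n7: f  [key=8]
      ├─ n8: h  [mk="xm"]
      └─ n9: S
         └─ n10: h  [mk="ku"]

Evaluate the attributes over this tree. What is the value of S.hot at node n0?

false

1. n1.live = 24  [24]
2. n2.key = 11  [terminal]
3. n1.lab = 19  [f.key + C.live - 16]
4. n1.off = false  [f.key > 11]
5. n3.key = 12  [terminal]
6. n4.key = "xv"  ["xv"]
7. n5.key = -7  [terminal]
8. n6.sig = 12  [f.key * -1 + 5]
9. n7.key = 8  [terminal]
10. n8.mk = "xm"  [terminal]
11. n10.mk = "ku"  [terminal]
12. n9.depth = false  [false]
13. n9.hot = true  [true]
14. n6.cnt = 19  [E.sig + f.key - 1]
15. n6.val = 28  [E.sig + 16]
16. n4.sig = false  [f.key == E.val]
17. n4.ok = 19  [E.cnt]
18. n0.depth = false  [A.sig == true]
19. n0.hot = false  [A.ok > 19]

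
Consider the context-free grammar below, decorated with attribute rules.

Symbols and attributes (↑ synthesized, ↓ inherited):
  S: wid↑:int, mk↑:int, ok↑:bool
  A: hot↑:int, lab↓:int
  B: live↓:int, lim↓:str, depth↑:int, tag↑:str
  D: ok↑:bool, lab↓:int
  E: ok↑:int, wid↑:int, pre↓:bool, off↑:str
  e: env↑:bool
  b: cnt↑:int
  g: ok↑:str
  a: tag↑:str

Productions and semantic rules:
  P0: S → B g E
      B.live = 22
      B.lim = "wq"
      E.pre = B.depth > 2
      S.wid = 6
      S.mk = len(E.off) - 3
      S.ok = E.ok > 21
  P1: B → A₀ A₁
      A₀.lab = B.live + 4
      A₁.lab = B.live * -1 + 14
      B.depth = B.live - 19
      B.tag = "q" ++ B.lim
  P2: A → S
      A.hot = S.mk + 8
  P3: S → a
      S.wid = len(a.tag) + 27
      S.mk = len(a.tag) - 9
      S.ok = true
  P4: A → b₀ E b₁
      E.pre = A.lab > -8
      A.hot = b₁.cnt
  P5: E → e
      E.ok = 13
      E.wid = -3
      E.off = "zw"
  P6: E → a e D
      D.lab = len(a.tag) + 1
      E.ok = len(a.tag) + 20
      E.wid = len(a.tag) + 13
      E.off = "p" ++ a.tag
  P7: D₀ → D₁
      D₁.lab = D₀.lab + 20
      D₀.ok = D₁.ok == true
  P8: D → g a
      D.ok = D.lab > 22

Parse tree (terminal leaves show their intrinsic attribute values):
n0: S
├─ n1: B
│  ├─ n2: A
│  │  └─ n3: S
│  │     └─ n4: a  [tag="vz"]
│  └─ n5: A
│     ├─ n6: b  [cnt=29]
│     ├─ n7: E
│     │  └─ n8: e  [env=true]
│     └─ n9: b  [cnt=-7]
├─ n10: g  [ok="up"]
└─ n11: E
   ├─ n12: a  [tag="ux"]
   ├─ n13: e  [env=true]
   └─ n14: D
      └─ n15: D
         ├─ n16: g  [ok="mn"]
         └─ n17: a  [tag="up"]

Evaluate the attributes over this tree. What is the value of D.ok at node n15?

true

1. n1.live = 22  [22]
2. n1.lim = "wq"  ["wq"]
3. n2.lab = 26  [B.live + 4]
4. n4.tag = "vz"  [terminal]
5. n3.wid = 29  [len(a.tag) + 27]
6. n3.mk = -7  [len(a.tag) - 9]
7. n3.ok = true  [true]
8. n2.hot = 1  [S.mk + 8]
9. n5.lab = -8  [B.live * -1 + 14]
10. n6.cnt = 29  [terminal]
11. n7.pre = false  [A.lab > -8]
12. n8.env = true  [terminal]
13. n7.ok = 13  [13]
14. n7.wid = -3  [-3]
15. n7.off = "zw"  ["zw"]
16. n9.cnt = -7  [terminal]
17. n5.hot = -7  [b₁.cnt]
18. n1.depth = 3  [B.live - 19]
19. n1.tag = "qwq"  ["q" ++ B.lim]
20. n10.ok = "up"  [terminal]
21. n11.pre = true  [B.depth > 2]
22. n12.tag = "ux"  [terminal]
23. n13.env = true  [terminal]
24. n14.lab = 3  [len(a.tag) + 1]
25. n15.lab = 23  [D₀.lab + 20]
26. n16.ok = "mn"  [terminal]
27. n17.tag = "up"  [terminal]
28. n15.ok = true  [D.lab > 22]
29. n14.ok = true  [D₁.ok == true]
30. n11.ok = 22  [len(a.tag) + 20]
31. n11.wid = 15  [len(a.tag) + 13]
32. n11.off = "pux"  ["p" ++ a.tag]
33. n0.wid = 6  [6]
34. n0.mk = 0  [len(E.off) - 3]
35. n0.ok = true  [E.ok > 21]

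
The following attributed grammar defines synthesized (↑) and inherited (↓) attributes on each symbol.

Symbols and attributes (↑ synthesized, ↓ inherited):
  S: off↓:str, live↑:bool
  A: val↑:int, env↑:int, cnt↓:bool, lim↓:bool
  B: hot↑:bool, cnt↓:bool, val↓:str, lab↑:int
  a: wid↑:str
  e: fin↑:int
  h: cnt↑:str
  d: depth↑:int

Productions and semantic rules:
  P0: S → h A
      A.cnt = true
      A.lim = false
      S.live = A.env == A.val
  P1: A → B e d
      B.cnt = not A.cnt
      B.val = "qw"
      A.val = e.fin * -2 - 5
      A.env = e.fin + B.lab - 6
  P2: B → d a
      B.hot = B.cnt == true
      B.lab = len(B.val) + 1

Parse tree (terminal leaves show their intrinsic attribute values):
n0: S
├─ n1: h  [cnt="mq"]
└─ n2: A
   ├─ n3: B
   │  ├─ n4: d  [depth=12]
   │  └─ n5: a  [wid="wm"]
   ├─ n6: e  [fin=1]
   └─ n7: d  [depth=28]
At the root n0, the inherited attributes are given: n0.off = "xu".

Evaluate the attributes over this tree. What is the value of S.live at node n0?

false

1. n0.off = "xu"  [given at root]
2. n1.cnt = "mq"  [terminal]
3. n2.cnt = true  [true]
4. n2.lim = false  [false]
5. n3.cnt = false  [not A.cnt]
6. n3.val = "qw"  ["qw"]
7. n4.depth = 12  [terminal]
8. n5.wid = "wm"  [terminal]
9. n3.hot = false  [B.cnt == true]
10. n3.lab = 3  [len(B.val) + 1]
11. n6.fin = 1  [terminal]
12. n7.depth = 28  [terminal]
13. n2.val = -7  [e.fin * -2 - 5]
14. n2.env = -2  [e.fin + B.lab - 6]
15. n0.live = false  [A.env == A.val]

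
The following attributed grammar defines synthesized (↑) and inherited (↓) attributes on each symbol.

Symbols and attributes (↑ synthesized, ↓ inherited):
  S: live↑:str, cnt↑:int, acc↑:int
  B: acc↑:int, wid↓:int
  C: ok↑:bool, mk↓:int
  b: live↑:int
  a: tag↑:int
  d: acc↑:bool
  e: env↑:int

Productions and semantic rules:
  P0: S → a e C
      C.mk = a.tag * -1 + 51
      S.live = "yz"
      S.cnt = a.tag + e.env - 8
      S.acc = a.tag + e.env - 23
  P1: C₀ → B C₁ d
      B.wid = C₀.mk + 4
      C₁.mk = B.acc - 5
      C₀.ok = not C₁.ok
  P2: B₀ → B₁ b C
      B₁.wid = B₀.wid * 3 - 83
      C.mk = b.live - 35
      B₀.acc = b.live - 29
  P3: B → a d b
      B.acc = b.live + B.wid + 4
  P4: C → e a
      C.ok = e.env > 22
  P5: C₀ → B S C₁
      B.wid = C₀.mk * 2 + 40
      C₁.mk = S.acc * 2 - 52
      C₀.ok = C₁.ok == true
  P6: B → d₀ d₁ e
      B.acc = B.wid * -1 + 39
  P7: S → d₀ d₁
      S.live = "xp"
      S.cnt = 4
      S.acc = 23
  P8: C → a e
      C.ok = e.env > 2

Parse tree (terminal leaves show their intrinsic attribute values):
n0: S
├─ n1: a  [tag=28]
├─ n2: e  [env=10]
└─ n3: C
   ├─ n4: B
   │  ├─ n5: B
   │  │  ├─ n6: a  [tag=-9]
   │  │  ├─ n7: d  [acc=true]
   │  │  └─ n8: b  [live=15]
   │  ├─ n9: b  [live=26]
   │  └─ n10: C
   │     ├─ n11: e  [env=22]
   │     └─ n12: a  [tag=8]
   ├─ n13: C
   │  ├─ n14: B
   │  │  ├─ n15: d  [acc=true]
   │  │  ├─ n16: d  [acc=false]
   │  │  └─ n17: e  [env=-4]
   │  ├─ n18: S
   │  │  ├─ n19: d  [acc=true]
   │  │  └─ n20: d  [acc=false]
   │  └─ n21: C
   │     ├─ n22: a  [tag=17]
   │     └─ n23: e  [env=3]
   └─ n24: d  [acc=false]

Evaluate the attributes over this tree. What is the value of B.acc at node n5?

1. n1.tag = 28  [terminal]
2. n2.env = 10  [terminal]
3. n3.mk = 23  [a.tag * -1 + 51]
4. n4.wid = 27  [C₀.mk + 4]
5. n5.wid = -2  [B₀.wid * 3 - 83]
6. n6.tag = -9  [terminal]
7. n7.acc = true  [terminal]
8. n8.live = 15  [terminal]
9. n5.acc = 17  [b.live + B.wid + 4]
10. n9.live = 26  [terminal]
11. n10.mk = -9  [b.live - 35]
12. n11.env = 22  [terminal]
13. n12.tag = 8  [terminal]
14. n10.ok = false  [e.env > 22]
15. n4.acc = -3  [b.live - 29]
16. n13.mk = -8  [B.acc - 5]
17. n14.wid = 24  [C₀.mk * 2 + 40]
18. n15.acc = true  [terminal]
19. n16.acc = false  [terminal]
20. n17.env = -4  [terminal]
21. n14.acc = 15  [B.wid * -1 + 39]
22. n19.acc = true  [terminal]
23. n20.acc = false  [terminal]
24. n18.live = "xp"  ["xp"]
25. n18.cnt = 4  [4]
26. n18.acc = 23  [23]
27. n21.mk = -6  [S.acc * 2 - 52]
28. n22.tag = 17  [terminal]
29. n23.env = 3  [terminal]
30. n21.ok = true  [e.env > 2]
31. n13.ok = true  [C₁.ok == true]
32. n24.acc = false  [terminal]
33. n3.ok = false  [not C₁.ok]
34. n0.live = "yz"  ["yz"]
35. n0.cnt = 30  [a.tag + e.env - 8]
36. n0.acc = 15  [a.tag + e.env - 23]

17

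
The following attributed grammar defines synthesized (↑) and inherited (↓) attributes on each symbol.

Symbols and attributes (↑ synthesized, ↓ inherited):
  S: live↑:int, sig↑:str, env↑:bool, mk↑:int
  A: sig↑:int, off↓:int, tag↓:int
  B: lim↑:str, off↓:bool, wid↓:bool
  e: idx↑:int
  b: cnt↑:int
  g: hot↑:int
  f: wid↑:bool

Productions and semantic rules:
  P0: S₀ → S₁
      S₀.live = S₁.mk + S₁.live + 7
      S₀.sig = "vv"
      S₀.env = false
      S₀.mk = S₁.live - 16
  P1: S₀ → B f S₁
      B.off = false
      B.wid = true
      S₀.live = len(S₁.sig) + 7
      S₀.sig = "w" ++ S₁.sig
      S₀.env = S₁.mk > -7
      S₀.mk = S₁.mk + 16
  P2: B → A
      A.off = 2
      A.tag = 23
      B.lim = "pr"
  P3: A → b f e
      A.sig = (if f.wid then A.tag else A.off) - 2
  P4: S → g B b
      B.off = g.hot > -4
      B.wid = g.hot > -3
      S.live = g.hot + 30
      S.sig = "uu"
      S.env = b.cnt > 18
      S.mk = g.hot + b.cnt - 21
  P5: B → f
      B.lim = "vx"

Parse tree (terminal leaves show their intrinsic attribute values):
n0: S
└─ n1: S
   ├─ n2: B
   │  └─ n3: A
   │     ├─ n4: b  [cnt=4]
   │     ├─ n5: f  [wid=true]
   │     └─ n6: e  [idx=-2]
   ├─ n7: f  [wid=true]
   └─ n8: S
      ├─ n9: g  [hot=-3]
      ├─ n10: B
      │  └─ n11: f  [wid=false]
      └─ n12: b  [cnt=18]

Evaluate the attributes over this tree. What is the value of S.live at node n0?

1. n2.off = false  [false]
2. n2.wid = true  [true]
3. n3.off = 2  [2]
4. n3.tag = 23  [23]
5. n4.cnt = 4  [terminal]
6. n5.wid = true  [terminal]
7. n6.idx = -2  [terminal]
8. n3.sig = 21  [(if f.wid then A.tag else A.off) - 2]
9. n2.lim = "pr"  ["pr"]
10. n7.wid = true  [terminal]
11. n9.hot = -3  [terminal]
12. n10.off = true  [g.hot > -4]
13. n10.wid = false  [g.hot > -3]
14. n11.wid = false  [terminal]
15. n10.lim = "vx"  ["vx"]
16. n12.cnt = 18  [terminal]
17. n8.live = 27  [g.hot + 30]
18. n8.sig = "uu"  ["uu"]
19. n8.env = false  [b.cnt > 18]
20. n8.mk = -6  [g.hot + b.cnt - 21]
21. n1.live = 9  [len(S₁.sig) + 7]
22. n1.sig = "wuu"  ["w" ++ S₁.sig]
23. n1.env = true  [S₁.mk > -7]
24. n1.mk = 10  [S₁.mk + 16]
25. n0.live = 26  [S₁.mk + S₁.live + 7]
26. n0.sig = "vv"  ["vv"]
27. n0.env = false  [false]
28. n0.mk = -7  [S₁.live - 16]

26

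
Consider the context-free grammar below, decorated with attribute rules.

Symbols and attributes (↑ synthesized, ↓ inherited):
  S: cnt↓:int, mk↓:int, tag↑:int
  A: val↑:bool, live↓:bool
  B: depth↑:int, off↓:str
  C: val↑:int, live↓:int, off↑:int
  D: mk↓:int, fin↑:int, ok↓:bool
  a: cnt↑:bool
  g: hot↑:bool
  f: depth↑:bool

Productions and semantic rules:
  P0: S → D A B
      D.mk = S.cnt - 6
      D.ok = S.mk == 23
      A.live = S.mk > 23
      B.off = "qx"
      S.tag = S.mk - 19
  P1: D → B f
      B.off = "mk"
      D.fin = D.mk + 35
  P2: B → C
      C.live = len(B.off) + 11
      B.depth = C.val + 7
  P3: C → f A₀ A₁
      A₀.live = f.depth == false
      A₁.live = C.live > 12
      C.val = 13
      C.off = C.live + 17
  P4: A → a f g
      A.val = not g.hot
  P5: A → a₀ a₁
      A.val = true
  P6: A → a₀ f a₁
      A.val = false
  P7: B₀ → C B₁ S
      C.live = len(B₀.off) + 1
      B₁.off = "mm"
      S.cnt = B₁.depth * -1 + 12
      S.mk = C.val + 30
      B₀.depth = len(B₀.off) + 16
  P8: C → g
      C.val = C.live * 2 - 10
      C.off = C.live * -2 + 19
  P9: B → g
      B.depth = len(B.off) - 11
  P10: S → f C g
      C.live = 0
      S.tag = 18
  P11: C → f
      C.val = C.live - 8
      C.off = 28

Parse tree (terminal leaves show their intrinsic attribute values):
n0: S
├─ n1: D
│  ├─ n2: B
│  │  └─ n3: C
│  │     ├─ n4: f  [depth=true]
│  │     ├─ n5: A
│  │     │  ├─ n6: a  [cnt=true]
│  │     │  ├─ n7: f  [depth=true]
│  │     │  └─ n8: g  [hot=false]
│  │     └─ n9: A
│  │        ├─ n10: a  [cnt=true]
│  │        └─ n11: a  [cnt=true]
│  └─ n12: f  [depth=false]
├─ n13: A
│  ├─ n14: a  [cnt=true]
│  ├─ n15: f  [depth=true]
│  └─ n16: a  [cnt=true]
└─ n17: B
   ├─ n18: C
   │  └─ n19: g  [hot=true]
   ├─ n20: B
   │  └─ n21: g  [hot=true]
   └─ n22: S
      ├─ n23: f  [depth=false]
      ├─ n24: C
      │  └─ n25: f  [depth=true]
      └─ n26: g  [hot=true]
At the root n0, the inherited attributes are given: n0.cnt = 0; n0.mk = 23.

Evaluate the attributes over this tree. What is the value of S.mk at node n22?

26

1. n0.cnt = 0  [given at root]
2. n0.mk = 23  [given at root]
3. n1.mk = -6  [S.cnt - 6]
4. n1.ok = true  [S.mk == 23]
5. n2.off = "mk"  ["mk"]
6. n3.live = 13  [len(B.off) + 11]
7. n4.depth = true  [terminal]
8. n5.live = false  [f.depth == false]
9. n6.cnt = true  [terminal]
10. n7.depth = true  [terminal]
11. n8.hot = false  [terminal]
12. n5.val = true  [not g.hot]
13. n9.live = true  [C.live > 12]
14. n10.cnt = true  [terminal]
15. n11.cnt = true  [terminal]
16. n9.val = true  [true]
17. n3.val = 13  [13]
18. n3.off = 30  [C.live + 17]
19. n2.depth = 20  [C.val + 7]
20. n12.depth = false  [terminal]
21. n1.fin = 29  [D.mk + 35]
22. n13.live = false  [S.mk > 23]
23. n14.cnt = true  [terminal]
24. n15.depth = true  [terminal]
25. n16.cnt = true  [terminal]
26. n13.val = false  [false]
27. n17.off = "qx"  ["qx"]
28. n18.live = 3  [len(B₀.off) + 1]
29. n19.hot = true  [terminal]
30. n18.val = -4  [C.live * 2 - 10]
31. n18.off = 13  [C.live * -2 + 19]
32. n20.off = "mm"  ["mm"]
33. n21.hot = true  [terminal]
34. n20.depth = -9  [len(B.off) - 11]
35. n22.cnt = 21  [B₁.depth * -1 + 12]
36. n22.mk = 26  [C.val + 30]
37. n23.depth = false  [terminal]
38. n24.live = 0  [0]
39. n25.depth = true  [terminal]
40. n24.val = -8  [C.live - 8]
41. n24.off = 28  [28]
42. n26.hot = true  [terminal]
43. n22.tag = 18  [18]
44. n17.depth = 18  [len(B₀.off) + 16]
45. n0.tag = 4  [S.mk - 19]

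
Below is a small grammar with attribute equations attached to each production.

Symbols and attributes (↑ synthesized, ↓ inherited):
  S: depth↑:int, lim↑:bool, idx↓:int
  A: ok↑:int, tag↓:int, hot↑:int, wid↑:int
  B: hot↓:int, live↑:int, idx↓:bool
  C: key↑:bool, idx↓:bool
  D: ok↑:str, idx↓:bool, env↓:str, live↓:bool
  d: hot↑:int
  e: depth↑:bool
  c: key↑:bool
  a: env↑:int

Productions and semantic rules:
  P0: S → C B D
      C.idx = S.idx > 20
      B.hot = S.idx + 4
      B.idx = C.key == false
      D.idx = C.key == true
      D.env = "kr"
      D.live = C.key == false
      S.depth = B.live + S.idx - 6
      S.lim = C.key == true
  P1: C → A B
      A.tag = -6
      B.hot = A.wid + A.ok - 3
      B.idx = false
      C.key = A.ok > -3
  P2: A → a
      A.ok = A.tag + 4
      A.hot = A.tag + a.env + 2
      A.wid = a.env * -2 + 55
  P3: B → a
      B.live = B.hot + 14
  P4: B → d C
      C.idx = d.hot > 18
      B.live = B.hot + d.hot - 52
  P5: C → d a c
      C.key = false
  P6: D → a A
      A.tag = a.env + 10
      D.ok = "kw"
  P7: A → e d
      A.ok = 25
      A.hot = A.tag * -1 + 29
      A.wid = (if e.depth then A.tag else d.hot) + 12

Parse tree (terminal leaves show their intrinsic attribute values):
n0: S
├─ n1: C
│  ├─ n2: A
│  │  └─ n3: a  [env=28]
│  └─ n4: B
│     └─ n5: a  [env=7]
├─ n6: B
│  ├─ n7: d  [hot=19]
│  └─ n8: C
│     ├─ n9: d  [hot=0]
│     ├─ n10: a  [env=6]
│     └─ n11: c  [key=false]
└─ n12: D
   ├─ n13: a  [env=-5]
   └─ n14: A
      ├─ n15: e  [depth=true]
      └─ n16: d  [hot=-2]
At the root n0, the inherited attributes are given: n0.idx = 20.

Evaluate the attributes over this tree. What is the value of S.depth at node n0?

1. n0.idx = 20  [given at root]
2. n1.idx = false  [S.idx > 20]
3. n2.tag = -6  [-6]
4. n3.env = 28  [terminal]
5. n2.ok = -2  [A.tag + 4]
6. n2.hot = 24  [A.tag + a.env + 2]
7. n2.wid = -1  [a.env * -2 + 55]
8. n4.hot = -6  [A.wid + A.ok - 3]
9. n4.idx = false  [false]
10. n5.env = 7  [terminal]
11. n4.live = 8  [B.hot + 14]
12. n1.key = true  [A.ok > -3]
13. n6.hot = 24  [S.idx + 4]
14. n6.idx = false  [C.key == false]
15. n7.hot = 19  [terminal]
16. n8.idx = true  [d.hot > 18]
17. n9.hot = 0  [terminal]
18. n10.env = 6  [terminal]
19. n11.key = false  [terminal]
20. n8.key = false  [false]
21. n6.live = -9  [B.hot + d.hot - 52]
22. n12.idx = true  [C.key == true]
23. n12.env = "kr"  ["kr"]
24. n12.live = false  [C.key == false]
25. n13.env = -5  [terminal]
26. n14.tag = 5  [a.env + 10]
27. n15.depth = true  [terminal]
28. n16.hot = -2  [terminal]
29. n14.ok = 25  [25]
30. n14.hot = 24  [A.tag * -1 + 29]
31. n14.wid = 17  [(if e.depth then A.tag else d.hot) + 12]
32. n12.ok = "kw"  ["kw"]
33. n0.depth = 5  [B.live + S.idx - 6]
34. n0.lim = true  [C.key == true]

5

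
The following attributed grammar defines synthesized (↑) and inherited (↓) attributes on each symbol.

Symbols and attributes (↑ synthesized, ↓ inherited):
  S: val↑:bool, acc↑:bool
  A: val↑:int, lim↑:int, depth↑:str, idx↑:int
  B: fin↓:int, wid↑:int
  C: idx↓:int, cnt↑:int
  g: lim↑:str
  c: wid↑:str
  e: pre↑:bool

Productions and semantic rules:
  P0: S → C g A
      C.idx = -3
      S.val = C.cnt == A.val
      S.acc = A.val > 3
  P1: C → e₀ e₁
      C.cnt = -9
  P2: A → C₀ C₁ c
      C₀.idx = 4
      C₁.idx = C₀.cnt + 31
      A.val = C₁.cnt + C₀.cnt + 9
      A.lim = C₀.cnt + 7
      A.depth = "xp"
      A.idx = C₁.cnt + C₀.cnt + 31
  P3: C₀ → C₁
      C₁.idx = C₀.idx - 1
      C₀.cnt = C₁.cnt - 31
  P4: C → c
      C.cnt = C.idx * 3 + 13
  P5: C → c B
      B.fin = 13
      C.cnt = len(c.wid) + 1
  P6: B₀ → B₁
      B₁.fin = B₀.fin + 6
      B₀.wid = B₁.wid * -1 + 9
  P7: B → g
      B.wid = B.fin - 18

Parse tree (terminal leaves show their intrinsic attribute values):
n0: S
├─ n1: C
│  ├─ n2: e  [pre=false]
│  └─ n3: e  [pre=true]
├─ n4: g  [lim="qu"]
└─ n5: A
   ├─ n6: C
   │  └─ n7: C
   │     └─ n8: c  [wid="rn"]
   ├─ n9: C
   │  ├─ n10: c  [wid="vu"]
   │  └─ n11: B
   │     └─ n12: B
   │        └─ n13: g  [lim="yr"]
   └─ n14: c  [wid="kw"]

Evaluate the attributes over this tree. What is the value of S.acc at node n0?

false

1. n1.idx = -3  [-3]
2. n2.pre = false  [terminal]
3. n3.pre = true  [terminal]
4. n1.cnt = -9  [-9]
5. n4.lim = "qu"  [terminal]
6. n6.idx = 4  [4]
7. n7.idx = 3  [C₀.idx - 1]
8. n8.wid = "rn"  [terminal]
9. n7.cnt = 22  [C.idx * 3 + 13]
10. n6.cnt = -9  [C₁.cnt - 31]
11. n9.idx = 22  [C₀.cnt + 31]
12. n10.wid = "vu"  [terminal]
13. n11.fin = 13  [13]
14. n12.fin = 19  [B₀.fin + 6]
15. n13.lim = "yr"  [terminal]
16. n12.wid = 1  [B.fin - 18]
17. n11.wid = 8  [B₁.wid * -1 + 9]
18. n9.cnt = 3  [len(c.wid) + 1]
19. n14.wid = "kw"  [terminal]
20. n5.val = 3  [C₁.cnt + C₀.cnt + 9]
21. n5.lim = -2  [C₀.cnt + 7]
22. n5.depth = "xp"  ["xp"]
23. n5.idx = 25  [C₁.cnt + C₀.cnt + 31]
24. n0.val = false  [C.cnt == A.val]
25. n0.acc = false  [A.val > 3]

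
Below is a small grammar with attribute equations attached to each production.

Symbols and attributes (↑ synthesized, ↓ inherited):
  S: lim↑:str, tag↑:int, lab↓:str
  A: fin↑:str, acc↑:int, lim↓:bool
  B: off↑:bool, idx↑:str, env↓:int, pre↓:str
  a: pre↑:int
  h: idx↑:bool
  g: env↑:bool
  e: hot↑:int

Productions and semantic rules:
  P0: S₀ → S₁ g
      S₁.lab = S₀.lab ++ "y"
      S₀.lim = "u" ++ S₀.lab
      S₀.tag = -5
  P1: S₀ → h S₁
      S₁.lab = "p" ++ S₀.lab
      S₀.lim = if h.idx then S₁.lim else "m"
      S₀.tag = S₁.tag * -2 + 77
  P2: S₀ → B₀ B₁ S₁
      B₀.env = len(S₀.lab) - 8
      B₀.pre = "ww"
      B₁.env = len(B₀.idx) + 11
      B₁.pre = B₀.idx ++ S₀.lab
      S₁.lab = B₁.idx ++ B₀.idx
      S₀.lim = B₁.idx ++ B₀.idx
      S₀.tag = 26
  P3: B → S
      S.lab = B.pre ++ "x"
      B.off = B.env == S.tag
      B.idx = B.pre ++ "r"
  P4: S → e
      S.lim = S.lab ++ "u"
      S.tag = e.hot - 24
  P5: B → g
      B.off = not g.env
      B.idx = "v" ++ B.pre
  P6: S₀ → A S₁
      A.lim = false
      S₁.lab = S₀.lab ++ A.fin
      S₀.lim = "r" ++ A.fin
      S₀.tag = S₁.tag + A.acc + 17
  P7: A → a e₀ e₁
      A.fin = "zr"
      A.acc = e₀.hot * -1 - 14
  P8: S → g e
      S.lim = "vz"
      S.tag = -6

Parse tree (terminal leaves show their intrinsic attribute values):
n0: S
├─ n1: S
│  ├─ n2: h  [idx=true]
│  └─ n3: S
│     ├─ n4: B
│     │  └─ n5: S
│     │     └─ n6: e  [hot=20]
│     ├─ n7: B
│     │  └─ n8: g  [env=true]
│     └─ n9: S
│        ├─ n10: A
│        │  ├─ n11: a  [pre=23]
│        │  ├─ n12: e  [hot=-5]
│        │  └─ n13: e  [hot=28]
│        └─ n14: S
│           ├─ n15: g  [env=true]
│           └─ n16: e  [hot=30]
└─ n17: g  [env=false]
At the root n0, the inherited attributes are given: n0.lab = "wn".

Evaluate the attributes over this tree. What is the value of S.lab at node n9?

"vwwrpwnywwr"

1. n0.lab = "wn"  [given at root]
2. n1.lab = "wny"  [S₀.lab ++ "y"]
3. n2.idx = true  [terminal]
4. n3.lab = "pwny"  ["p" ++ S₀.lab]
5. n4.env = -4  [len(S₀.lab) - 8]
6. n4.pre = "ww"  ["ww"]
7. n5.lab = "wwx"  [B.pre ++ "x"]
8. n6.hot = 20  [terminal]
9. n5.lim = "wwxu"  [S.lab ++ "u"]
10. n5.tag = -4  [e.hot - 24]
11. n4.off = true  [B.env == S.tag]
12. n4.idx = "wwr"  [B.pre ++ "r"]
13. n7.env = 14  [len(B₀.idx) + 11]
14. n7.pre = "wwrpwny"  [B₀.idx ++ S₀.lab]
15. n8.env = true  [terminal]
16. n7.off = false  [not g.env]
17. n7.idx = "vwwrpwny"  ["v" ++ B.pre]
18. n9.lab = "vwwrpwnywwr"  [B₁.idx ++ B₀.idx]
19. n10.lim = false  [false]
20. n11.pre = 23  [terminal]
21. n12.hot = -5  [terminal]
22. n13.hot = 28  [terminal]
23. n10.fin = "zr"  ["zr"]
24. n10.acc = -9  [e₀.hot * -1 - 14]
25. n14.lab = "vwwrpwnywwrzr"  [S₀.lab ++ A.fin]
26. n15.env = true  [terminal]
27. n16.hot = 30  [terminal]
28. n14.lim = "vz"  ["vz"]
29. n14.tag = -6  [-6]
30. n9.lim = "rzr"  ["r" ++ A.fin]
31. n9.tag = 2  [S₁.tag + A.acc + 17]
32. n3.lim = "vwwrpwnywwr"  [B₁.idx ++ B₀.idx]
33. n3.tag = 26  [26]
34. n1.lim = "vwwrpwnywwr"  [if h.idx then S₁.lim else "m"]
35. n1.tag = 25  [S₁.tag * -2 + 77]
36. n17.env = false  [terminal]
37. n0.lim = "uwn"  ["u" ++ S₀.lab]
38. n0.tag = -5  [-5]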